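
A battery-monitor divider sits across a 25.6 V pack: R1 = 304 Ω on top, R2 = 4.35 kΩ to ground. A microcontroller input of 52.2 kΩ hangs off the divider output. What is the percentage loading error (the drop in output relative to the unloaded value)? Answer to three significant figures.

The divider's output (Thévenin) resistance is R1‖R2 = 284.1 Ω.
Fractional drop under load = R_th/(R_th + R_L) = 284.1 / (284.1 + 52200) = 0.005414.
So the output falls by 0.541 %.

0.541 %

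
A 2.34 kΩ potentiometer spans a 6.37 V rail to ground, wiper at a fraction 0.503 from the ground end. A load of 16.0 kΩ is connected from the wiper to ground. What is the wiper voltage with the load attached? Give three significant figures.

The wiper splits the pot into (1−α)R = 1.163 kΩ above and αR = 1.177 kΩ below.
Lower section ‖ load = 1.096 kΩ.
V_wiper = 6.37 × 1.096/(1.163 + 1.096) = 3.09 V.

V ≈ 3.09 V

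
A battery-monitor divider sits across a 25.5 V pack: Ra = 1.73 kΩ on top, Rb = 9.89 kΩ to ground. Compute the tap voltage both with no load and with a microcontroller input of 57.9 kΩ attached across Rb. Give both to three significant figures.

Open-circuit: V = 25.5 × 9.89/(1.73 + 9.89) = 21.7 V.
With the load, Rb becomes Rb‖R_L = 8.447 kΩ, so V = 25.5 × 8.447/10.18 = 21.2 V.

Unloaded: 21.7 V; loaded: 21.2 V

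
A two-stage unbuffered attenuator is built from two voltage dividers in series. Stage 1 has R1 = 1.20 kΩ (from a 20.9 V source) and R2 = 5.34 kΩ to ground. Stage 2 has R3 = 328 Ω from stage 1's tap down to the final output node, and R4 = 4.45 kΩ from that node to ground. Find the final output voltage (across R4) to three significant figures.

Stage 2 presents R3+R4 = 4778 Ω as a load on stage 1's tap.
Stage 1's lower leg becomes R2‖(R3+R4) = 2522 Ω, so V_mid = 20.9 × 2522/3722 = 14.16 V.
Stage 2 is itself unloaded: V_out = V_mid × R4/(R3+R4) = 14.16 × 4450/4778 = 13.2 V.

V_out ≈ 13.2 V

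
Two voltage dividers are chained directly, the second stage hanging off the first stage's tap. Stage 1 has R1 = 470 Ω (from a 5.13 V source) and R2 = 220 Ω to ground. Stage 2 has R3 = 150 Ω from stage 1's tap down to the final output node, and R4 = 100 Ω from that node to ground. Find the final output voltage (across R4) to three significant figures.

V_out ≈ 0.409 V

Stage 2 presents R3+R4 = 250.0 Ω as a load on stage 1's tap.
Stage 1's lower leg becomes R2‖(R3+R4) = 117.0 Ω, so V_mid = 5.13 × 117.0/587.0 = 1.023 V.
Stage 2 is itself unloaded: V_out = V_mid × R4/(R3+R4) = 1.023 × 100/250.0 = 0.409 V.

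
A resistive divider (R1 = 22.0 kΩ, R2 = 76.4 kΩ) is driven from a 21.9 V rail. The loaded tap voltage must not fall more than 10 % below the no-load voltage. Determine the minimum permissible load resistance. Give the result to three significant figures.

Output resistance R_th = R1‖R2 = (22.0 × 76.4)/98.40 = 17.08 kΩ.
The fractional drop is R_th/(R_th + R_L); requiring this ≤ 0.100 gives R_L ≥ R_th(1/0.100 − 1) = 17.08 × 9.000 = 154 kΩ.

R_L(min) ≈ 154 kΩ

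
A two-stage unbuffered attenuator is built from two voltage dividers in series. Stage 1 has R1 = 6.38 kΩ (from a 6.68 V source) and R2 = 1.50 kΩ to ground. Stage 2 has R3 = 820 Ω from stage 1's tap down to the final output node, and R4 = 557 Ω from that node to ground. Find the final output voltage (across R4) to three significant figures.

V_out ≈ 0.273 V

Stage 2 presents R3+R4 = 1377 Ω as a load on stage 1's tap.
Stage 1's lower leg becomes R2‖(R3+R4) = 717.9 Ω, so V_mid = 6.68 × 717.9/7098 = 0.6757 V.
Stage 2 is itself unloaded: V_out = V_mid × R4/(R3+R4) = 0.6757 × 557/1377 = 0.273 V.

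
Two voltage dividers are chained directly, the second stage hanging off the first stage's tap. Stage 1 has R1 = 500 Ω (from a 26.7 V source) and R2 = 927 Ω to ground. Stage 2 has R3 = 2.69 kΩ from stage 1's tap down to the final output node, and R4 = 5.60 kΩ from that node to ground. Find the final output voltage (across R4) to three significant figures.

Stage 2 presents R3+R4 = 8290 Ω as a load on stage 1's tap.
Stage 1's lower leg becomes R2‖(R3+R4) = 833.8 Ω, so V_mid = 26.7 × 833.8/1334 = 16.69 V.
Stage 2 is itself unloaded: V_out = V_mid × R4/(R3+R4) = 16.69 × 5600/8290 = 11.3 V.

V_out ≈ 11.3 V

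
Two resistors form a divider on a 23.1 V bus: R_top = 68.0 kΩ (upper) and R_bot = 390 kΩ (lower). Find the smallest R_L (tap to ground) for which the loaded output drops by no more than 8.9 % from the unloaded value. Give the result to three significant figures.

R_L(min) ≈ 593 kΩ

Output resistance R_th = R_top‖R_bot = (68.0 × 390)/458.0 = 57.90 kΩ.
The fractional drop is R_th/(R_th + R_L); requiring this ≤ 0.0890 gives R_L ≥ R_th(1/0.0890 − 1) = 57.90 × 10.24 = 593 kΩ.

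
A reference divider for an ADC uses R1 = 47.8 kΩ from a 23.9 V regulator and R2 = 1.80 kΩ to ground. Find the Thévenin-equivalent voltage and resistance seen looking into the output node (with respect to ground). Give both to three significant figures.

V_th is the open-circuit tap voltage: 23.9 × 1.80/(47.8 + 1.80) = 0.867 V.
With the supply zeroed, R1 and R2 appear in parallel from the tap: R_th = R1‖R2 = (47.8 × 1.80)/49.60 = 1.73 kΩ.

V_th = 0.867 V, R_th = 1.73 kΩ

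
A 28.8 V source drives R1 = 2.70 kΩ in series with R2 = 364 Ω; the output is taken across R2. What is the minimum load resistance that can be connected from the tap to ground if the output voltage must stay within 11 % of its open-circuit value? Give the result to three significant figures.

R_L(min) ≈ 2.60 kΩ

Output resistance R_th = R1‖R2 = (2700 × 364)/3064 = 320.8 Ω.
The fractional drop is R_th/(R_th + R_L); requiring this ≤ 0.110 gives R_L ≥ R_th(1/0.110 − 1) = 320.8 × 8.091 = 2.60 kΩ.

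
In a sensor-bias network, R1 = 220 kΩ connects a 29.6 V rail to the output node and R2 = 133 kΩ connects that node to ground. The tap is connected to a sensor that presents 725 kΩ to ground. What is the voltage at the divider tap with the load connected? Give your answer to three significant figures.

The load sits in parallel with R2: R2‖R_L = (133 × 725) / (133 + 725) = 112.4 kΩ.
V_out = 29.6 × 112.4 / (220 + 112.4) = 29.6 × 112.4/332.4 = 10.0 V.

V_out ≈ 10.0 V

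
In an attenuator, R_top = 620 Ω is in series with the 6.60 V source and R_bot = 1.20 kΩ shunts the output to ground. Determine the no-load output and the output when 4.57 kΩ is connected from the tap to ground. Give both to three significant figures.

Open-circuit: V = 6.60 × 1200/(620 + 1200) = 4.35 V.
With the load, R_bot becomes R_bot‖R_L = 950.4 Ω, so V = 6.60 × 950.4/1570 = 3.99 V.

Unloaded: 4.35 V; loaded: 3.99 V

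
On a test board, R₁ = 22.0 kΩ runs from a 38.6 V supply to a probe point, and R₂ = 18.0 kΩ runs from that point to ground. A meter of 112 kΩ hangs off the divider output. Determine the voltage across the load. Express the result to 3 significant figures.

V_out ≈ 16.0 V

The load sits in parallel with R₂: R₂‖R_L = (18.0 × 112) / (18.0 + 112) = 15.51 kΩ.
V_out = 38.6 × 15.51 / (22.0 + 15.51) = 38.6 × 15.51/37.51 = 16.0 V.
(Unloaded it would have been 17.4 V.)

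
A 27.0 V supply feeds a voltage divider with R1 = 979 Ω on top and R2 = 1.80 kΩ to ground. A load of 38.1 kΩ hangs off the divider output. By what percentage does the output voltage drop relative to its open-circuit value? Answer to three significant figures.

1.64 %

The divider's output (Thévenin) resistance is R1‖R2 = 634.1 Ω.
Fractional drop under load = R_th/(R_th + R_L) = 634.1 / (634.1 + 38100) = 0.01637.
So the output falls by 1.64 %.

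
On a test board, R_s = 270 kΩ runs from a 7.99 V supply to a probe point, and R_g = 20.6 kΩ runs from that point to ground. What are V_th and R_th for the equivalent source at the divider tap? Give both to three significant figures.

V_th is the open-circuit tap voltage: 7.99 × 20.6/(270 + 20.6) = 0.566 V.
With the supply zeroed, R_s and R_g appear in parallel from the tap: R_th = R_s‖R_g = (270 × 20.6)/290.6 = 19.1 kΩ.

V_th = 0.566 V, R_th = 19.1 kΩ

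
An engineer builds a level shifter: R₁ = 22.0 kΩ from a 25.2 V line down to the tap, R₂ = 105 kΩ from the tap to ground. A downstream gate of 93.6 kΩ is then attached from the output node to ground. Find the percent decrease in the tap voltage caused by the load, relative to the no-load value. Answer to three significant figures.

The divider's output (Thévenin) resistance is R₁‖R₂ = 18.19 kΩ.
Fractional drop under load = R_th/(R_th + R_L) = 18.19 / (18.19 + 93.6) = 0.1627.
So the output falls by 16.3 %.

16.3 %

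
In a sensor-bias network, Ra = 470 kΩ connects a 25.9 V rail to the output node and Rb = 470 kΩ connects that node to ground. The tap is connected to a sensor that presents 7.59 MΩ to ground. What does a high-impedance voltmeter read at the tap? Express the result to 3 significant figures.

V_out ≈ 12.6 V

The load sits in parallel with Rb: Rb‖R_L = (470 × 7590) / (470 + 7590) = 442.6 kΩ.
V_out = 25.9 × 442.6 / (470 + 442.6) = 25.9 × 442.6/912.6 = 12.6 V.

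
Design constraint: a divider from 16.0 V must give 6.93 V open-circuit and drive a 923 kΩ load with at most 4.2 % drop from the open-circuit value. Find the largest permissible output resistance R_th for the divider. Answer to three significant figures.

R_th ≤ 40.5 kΩ

Loading drop = R_th/(R_th + R_L) ≤ 0.0420, so R_th ≤ R_L · ε/(1−ε) = 923 kΩ × 0.0420/0.9580 = 40.5 kΩ.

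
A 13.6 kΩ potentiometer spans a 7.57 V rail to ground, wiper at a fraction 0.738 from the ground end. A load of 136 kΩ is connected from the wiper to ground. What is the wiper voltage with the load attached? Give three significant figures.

The wiper splits the pot into (1−α)R = 3.563 kΩ above and αR = 10.04 kΩ below.
Lower section ‖ load = 9.347 kΩ.
V_wiper = 7.57 × 9.347/(3.563 + 9.347) = 5.48 V.

V ≈ 5.48 V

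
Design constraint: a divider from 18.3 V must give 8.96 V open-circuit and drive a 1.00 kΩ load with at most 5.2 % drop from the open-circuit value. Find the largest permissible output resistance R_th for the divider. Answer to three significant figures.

R_th ≤ 54.9 Ω

Loading drop = R_th/(R_th + R_L) ≤ 0.0520, so R_th ≤ R_L · ε/(1−ε) = 1.00 kΩ × 0.0520/0.9480 = 54.9 Ω.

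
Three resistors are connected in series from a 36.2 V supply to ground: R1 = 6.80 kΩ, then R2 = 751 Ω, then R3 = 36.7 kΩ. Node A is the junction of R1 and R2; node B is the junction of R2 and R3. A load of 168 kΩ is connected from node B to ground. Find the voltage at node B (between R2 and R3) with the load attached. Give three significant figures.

V ≈ 28.9 V

At node B, R3 is in parallel with the load: R3‖R_L = 30120 Ω.
Below node A the resistance is R2 + (R3‖R_L) = 30870 Ω, so V_A = 36.2 × 30870/37670 = 29.67 V.
Then V_B = V_A × (R3‖R_L)/(R2 + R3‖R_L) = 29.67 × 30120/30870 = 28.9 V.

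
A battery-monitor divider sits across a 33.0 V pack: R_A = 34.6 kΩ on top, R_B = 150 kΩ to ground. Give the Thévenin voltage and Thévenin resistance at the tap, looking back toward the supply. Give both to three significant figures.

V_th = 26.8 V, R_th = 28.1 kΩ

V_th is the open-circuit tap voltage: 33.0 × 150/(34.6 + 150) = 26.8 V.
With the supply zeroed, R_A and R_B appear in parallel from the tap: R_th = R_A‖R_B = (34.6 × 150)/184.6 = 28.1 kΩ.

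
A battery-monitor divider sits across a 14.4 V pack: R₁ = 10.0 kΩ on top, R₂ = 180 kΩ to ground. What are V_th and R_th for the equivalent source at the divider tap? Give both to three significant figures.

V_th is the open-circuit tap voltage: 14.4 × 180/(10.0 + 180) = 13.6 V.
With the supply zeroed, R₁ and R₂ appear in parallel from the tap: R_th = R₁‖R₂ = (10.0 × 180)/190.0 = 9.47 kΩ.

V_th = 13.6 V, R_th = 9.47 kΩ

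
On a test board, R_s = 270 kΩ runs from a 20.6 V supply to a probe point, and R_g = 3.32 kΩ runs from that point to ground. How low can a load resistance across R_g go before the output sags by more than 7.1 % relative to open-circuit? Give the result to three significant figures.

Output resistance R_th = R_s‖R_g = (270 × 3.32)/273.3 = 3.280 kΩ.
The fractional drop is R_th/(R_th + R_L); requiring this ≤ 0.0710 gives R_L ≥ R_th(1/0.0710 − 1) = 3.280 × 13.08 = 42.9 kΩ.

R_L(min) ≈ 42.9 kΩ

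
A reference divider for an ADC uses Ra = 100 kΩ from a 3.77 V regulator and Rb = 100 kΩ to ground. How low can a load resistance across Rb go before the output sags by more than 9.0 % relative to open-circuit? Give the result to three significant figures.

R_L(min) ≈ 506 kΩ

Output resistance R_th = Ra‖Rb = (100 × 100)/200.0 = 50.00 kΩ.
The fractional drop is R_th/(R_th + R_L); requiring this ≤ 0.0900 gives R_L ≥ R_th(1/0.0900 − 1) = 50.00 × 10.11 = 506 kΩ.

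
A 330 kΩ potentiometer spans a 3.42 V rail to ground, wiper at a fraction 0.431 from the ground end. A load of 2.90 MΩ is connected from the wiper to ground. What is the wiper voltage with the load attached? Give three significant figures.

V ≈ 1.43 V

The wiper splits the pot into (1−α)R = 187.8 kΩ above and αR = 142.2 kΩ below.
Lower section ‖ load = 135.6 kΩ.
V_wiper = 3.42 × 135.6/(187.8 + 135.6) = 1.43 V.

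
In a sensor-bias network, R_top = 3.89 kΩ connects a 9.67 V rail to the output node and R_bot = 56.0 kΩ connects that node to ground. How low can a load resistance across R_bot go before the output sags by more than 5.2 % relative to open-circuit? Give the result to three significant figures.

Output resistance R_th = R_top‖R_bot = (3.89 × 56.0)/59.89 = 3.637 kΩ.
The fractional drop is R_th/(R_th + R_L); requiring this ≤ 0.0520 gives R_L ≥ R_th(1/0.0520 − 1) = 3.637 × 18.23 = 66.3 kΩ.

R_L(min) ≈ 66.3 kΩ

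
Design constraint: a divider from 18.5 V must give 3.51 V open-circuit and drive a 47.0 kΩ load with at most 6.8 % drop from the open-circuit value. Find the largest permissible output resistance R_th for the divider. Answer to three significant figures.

R_th ≤ 3.43 kΩ

Loading drop = R_th/(R_th + R_L) ≤ 0.0680, so R_th ≤ R_L · ε/(1−ε) = 47.0 kΩ × 0.0680/0.9320 = 3.43 kΩ.
(Any R1, R2 with R2/(R1+R2) = 0.190 and R1‖R2 ≤ 3.43 kΩ will meet the spec.)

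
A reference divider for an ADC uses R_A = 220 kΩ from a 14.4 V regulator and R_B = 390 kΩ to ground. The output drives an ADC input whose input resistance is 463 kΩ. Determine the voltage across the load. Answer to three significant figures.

The load sits in parallel with R_B: R_B‖R_L = (390 × 463) / (390 + 463) = 211.7 kΩ.
V_out = 14.4 × 211.7 / (220 + 211.7) = 14.4 × 211.7/431.7 = 7.06 V.

V_out ≈ 7.06 V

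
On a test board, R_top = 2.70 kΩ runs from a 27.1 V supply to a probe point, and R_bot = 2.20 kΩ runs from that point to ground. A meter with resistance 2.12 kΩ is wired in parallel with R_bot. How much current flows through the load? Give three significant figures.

R_bot‖R_L = 1.080 kΩ; V_out = 27.1 × 1.080/3.780 = 7.741 V.
I_L = V_out / R_L = 7.741 / 2.12 kΩ = 3.65 mA.

I_L ≈ 3.65 mA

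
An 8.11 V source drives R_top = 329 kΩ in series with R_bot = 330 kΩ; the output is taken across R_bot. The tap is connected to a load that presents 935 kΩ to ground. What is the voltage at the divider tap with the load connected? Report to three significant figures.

The load sits in parallel with R_bot: R_bot‖R_L = (330 × 935) / (330 + 935) = 243.9 kΩ.
V_out = 8.11 × 243.9 / (329 + 243.9) = 8.11 × 243.9/572.9 = 3.45 V.
(Unloaded it would have been 4.06 V.)

V_out ≈ 3.45 V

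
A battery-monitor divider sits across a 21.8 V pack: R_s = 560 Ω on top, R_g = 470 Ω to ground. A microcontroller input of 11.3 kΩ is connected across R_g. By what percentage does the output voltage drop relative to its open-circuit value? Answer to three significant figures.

The divider's output (Thévenin) resistance is R_s‖R_g = 255.5 Ω.
Fractional drop under load = R_th/(R_th + R_L) = 255.5 / (255.5 + 11300) = 0.02211.
So the output falls by 2.21 %.

2.21 %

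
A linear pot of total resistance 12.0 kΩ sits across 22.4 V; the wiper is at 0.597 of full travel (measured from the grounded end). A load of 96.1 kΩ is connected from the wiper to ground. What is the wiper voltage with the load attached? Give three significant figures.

V ≈ 13.0 V

The wiper splits the pot into (1−α)R = 4.836 kΩ above and αR = 7.164 kΩ below.
Lower section ‖ load = 6.667 kΩ.
V_wiper = 22.4 × 6.667/(4.836 + 6.667) = 13.0 V.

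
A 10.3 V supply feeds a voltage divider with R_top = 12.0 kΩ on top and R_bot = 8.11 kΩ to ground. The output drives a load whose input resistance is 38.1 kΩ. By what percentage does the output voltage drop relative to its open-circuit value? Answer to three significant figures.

11.3 %

The divider's output (Thévenin) resistance is R_top‖R_bot = 4.839 kΩ.
Fractional drop under load = R_th/(R_th + R_L) = 4.839 / (4.839 + 38.1) = 0.1127.
So the output falls by 11.3 %.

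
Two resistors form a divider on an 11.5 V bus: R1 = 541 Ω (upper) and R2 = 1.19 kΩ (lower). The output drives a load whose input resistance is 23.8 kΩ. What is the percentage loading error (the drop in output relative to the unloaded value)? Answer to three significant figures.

1.54 %

The divider's output (Thévenin) resistance is R1‖R2 = 371.9 Ω.
Fractional drop under load = R_th/(R_th + R_L) = 371.9 / (371.9 + 23800) = 0.01539.
So the output falls by 1.54 %.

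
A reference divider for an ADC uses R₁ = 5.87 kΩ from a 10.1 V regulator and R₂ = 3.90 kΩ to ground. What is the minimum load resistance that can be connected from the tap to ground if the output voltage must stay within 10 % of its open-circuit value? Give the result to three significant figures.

Output resistance R_th = R₁‖R₂ = (5.87 × 3.90)/9.770 = 2.343 kΩ.
The fractional drop is R_th/(R_th + R_L); requiring this ≤ 0.100 gives R_L ≥ R_th(1/0.100 − 1) = 2.343 × 9.000 = 21.1 kΩ.

R_L(min) ≈ 21.1 kΩ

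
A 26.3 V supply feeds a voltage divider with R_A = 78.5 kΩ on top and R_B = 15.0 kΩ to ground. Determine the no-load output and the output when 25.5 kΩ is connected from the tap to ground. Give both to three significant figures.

Open-circuit: V = 26.3 × 15.0/(78.5 + 15.0) = 4.22 V.
With the load, R_B becomes R_B‖R_L = 9.444 kΩ, so V = 26.3 × 9.444/87.94 = 2.82 V.

Unloaded: 4.22 V; loaded: 2.82 V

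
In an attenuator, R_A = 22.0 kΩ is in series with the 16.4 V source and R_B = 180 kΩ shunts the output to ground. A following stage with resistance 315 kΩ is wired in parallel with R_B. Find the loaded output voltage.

The load sits in parallel with R_B: R_B‖R_L = (180 × 315) / (180 + 315) = 114.5 kΩ.
V_out = 16.4 × 114.5 / (22.0 + 114.5) = 16.4 × 114.5/136.5 = 13.8 V.

V_out ≈ 13.8 V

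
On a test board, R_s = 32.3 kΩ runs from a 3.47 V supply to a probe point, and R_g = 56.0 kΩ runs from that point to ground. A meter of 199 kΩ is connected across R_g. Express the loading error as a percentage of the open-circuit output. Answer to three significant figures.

9.33 %

Unloaded V = 3.47 × 56.0/88.30 = 2.2007 V.
Loaded: R_g‖R_L = 43.70 kΩ, giving V = 3.47 × 43.70/76.00 = 1.9953 V.
Drop = (2.2007 − 1.9953) / 2.2007 = 9.33 %.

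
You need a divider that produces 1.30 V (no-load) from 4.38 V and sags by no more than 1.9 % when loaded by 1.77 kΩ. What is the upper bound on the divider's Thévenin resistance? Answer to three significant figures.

R_th ≤ 34.3 Ω

Loading drop = R_th/(R_th + R_L) ≤ 0.0190, so R_th ≤ R_L · ε/(1−ε) = 1.77 kΩ × 0.0190/0.9810 = 34.3 Ω.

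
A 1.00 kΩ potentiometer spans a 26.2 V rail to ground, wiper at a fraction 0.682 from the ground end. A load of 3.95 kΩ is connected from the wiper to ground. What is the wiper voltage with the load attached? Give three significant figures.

V ≈ 16.9 V

The wiper splits the pot into (1−α)R = 318.0 Ω above and αR = 682.0 Ω below.
Lower section ‖ load = 581.6 Ω.
V_wiper = 26.2 × 581.6/(318.0 + 581.6) = 16.9 V.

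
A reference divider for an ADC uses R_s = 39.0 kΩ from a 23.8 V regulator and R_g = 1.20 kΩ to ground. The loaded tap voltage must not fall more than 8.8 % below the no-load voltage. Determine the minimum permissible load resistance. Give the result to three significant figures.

Output resistance R_th = R_s‖R_g = (39.0 × 1.20)/40.20 = 1.164 kΩ.
The fractional drop is R_th/(R_th + R_L); requiring this ≤ 0.0880 gives R_L ≥ R_th(1/0.0880 − 1) = 1.164 × 10.36 = 12.1 kΩ.

R_L(min) ≈ 12.1 kΩ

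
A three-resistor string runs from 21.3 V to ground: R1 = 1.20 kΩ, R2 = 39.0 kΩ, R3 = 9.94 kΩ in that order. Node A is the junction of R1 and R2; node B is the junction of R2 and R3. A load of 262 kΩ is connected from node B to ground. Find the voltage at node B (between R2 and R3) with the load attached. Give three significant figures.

At node B, R3 is in parallel with the load: R3‖R_L = 9.577 kΩ.
Below node A the resistance is R2 + (R3‖R_L) = 48.58 kΩ, so V_A = 21.3 × 48.58/49.78 = 20.79 V.
Then V_B = V_A × (R3‖R_L)/(R2 + R3‖R_L) = 20.79 × 9.577/48.58 = 4.10 V.

V ≈ 4.10 V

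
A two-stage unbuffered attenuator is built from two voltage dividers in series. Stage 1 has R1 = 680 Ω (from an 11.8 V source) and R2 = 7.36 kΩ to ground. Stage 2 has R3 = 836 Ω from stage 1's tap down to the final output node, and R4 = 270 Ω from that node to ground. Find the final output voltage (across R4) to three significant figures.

Stage 2 presents R3+R4 = 1106 Ω as a load on stage 1's tap.
Stage 1's lower leg becomes R2‖(R3+R4) = 961.5 Ω, so V_mid = 11.8 × 961.5/1642 = 6.912 V.
Stage 2 is itself unloaded: V_out = V_mid × R4/(R3+R4) = 6.912 × 270/1106 = 1.69 V.

V_out ≈ 1.69 V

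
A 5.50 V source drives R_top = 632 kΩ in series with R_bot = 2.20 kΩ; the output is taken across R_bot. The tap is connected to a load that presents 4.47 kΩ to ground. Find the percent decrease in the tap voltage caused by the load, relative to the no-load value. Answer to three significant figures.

32.9 %

Unloaded V = 5.50 × 2.20/634.2 = 0.01908 V.
Loaded: R_bot‖R_L = 1.474 kΩ, giving V = 5.50 × 1.474/633.5 = 0.01280 V.
Drop = (0.01908 − 0.01280) / 0.01908 = 32.9 %.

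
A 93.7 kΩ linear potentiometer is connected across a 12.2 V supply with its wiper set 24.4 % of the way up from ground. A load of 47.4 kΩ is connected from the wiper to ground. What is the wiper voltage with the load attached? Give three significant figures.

V ≈ 2.18 V

The wiper splits the pot into (1−α)R = 70.84 kΩ above and αR = 22.86 kΩ below.
Lower section ‖ load = 15.42 kΩ.
V_wiper = 12.2 × 15.42/(70.84 + 15.42) = 2.18 V.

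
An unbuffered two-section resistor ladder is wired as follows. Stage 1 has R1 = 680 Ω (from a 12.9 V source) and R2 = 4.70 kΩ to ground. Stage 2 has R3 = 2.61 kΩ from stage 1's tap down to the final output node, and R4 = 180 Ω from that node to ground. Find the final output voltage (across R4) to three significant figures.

V_out ≈ 0.599 V

Stage 2 presents R3+R4 = 2790 Ω as a load on stage 1's tap.
Stage 1's lower leg becomes R2‖(R3+R4) = 1751 Ω, so V_mid = 12.9 × 1751/2431 = 9.291 V.
Stage 2 is itself unloaded: V_out = V_mid × R4/(R3+R4) = 9.291 × 180/2790 = 0.599 V.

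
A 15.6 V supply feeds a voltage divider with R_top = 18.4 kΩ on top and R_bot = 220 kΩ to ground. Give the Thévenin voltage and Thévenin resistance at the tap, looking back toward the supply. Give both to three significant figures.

V_th = 14.4 V, R_th = 17.0 kΩ

V_th is the open-circuit tap voltage: 15.6 × 220/(18.4 + 220) = 14.4 V.
With the supply zeroed, R_top and R_bot appear in parallel from the tap: R_th = R_top‖R_bot = (18.4 × 220)/238.4 = 17.0 kΩ.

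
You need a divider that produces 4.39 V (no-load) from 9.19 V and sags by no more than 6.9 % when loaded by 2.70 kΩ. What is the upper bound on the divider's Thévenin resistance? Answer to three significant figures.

Loading drop = R_th/(R_th + R_L) ≤ 0.0690, so R_th ≤ R_L · ε/(1−ε) = 2.70 kΩ × 0.0690/0.9310 = 200 Ω.

R_th ≤ 200 Ω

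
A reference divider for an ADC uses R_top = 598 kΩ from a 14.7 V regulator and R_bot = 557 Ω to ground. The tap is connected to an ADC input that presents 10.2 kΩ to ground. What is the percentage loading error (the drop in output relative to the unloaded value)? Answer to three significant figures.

5.17 %

The divider's output (Thévenin) resistance is R_top‖R_bot = 556.5 Ω.
Fractional drop under load = R_th/(R_th + R_L) = 556.5 / (556.5 + 10200) = 0.05173.
So the output falls by 5.17 %.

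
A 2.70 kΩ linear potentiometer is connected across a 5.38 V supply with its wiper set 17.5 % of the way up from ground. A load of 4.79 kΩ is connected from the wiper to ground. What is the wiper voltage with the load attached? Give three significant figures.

V ≈ 0.871 V

The wiper splits the pot into (1−α)R = 2228 Ω above and αR = 472.5 Ω below.
Lower section ‖ load = 430.1 Ω.
V_wiper = 5.38 × 430.1/(2228 + 430.1) = 0.871 V.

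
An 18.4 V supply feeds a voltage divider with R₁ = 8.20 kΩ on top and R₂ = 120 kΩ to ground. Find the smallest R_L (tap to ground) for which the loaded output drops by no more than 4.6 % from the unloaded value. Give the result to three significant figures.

R_L(min) ≈ 159 kΩ

Output resistance R_th = R₁‖R₂ = (8.20 × 120)/128.2 = 7.676 kΩ.
The fractional drop is R_th/(R_th + R_L); requiring this ≤ 0.0460 gives R_L ≥ R_th(1/0.0460 − 1) = 7.676 × 20.74 = 159 kΩ.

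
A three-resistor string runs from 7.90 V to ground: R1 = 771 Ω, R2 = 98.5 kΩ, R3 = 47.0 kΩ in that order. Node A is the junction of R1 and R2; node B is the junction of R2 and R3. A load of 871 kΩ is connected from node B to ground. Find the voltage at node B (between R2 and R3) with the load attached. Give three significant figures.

V ≈ 2.45 V

At node B, R3 is in parallel with the load: R3‖R_L = 44590 Ω.
Below node A the resistance is R2 + (R3‖R_L) = 143100 Ω, so V_A = 7.90 × 143100/143900 = 7.858 V.
Then V_B = V_A × (R3‖R_L)/(R2 + R3‖R_L) = 7.858 × 44590/143100 = 2.45 V.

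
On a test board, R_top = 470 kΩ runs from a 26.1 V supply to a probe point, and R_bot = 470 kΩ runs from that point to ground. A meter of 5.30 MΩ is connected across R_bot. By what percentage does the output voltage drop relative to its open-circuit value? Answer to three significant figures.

The divider's output (Thévenin) resistance is R_top‖R_bot = 235.0 kΩ.
Fractional drop under load = R_th/(R_th + R_L) = 235.0 / (235.0 + 5300) = 0.04246.
So the output falls by 4.25 %.

4.25 %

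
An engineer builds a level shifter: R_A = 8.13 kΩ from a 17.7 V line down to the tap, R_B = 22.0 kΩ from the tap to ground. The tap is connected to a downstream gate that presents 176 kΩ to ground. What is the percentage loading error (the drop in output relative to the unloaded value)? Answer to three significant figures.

The divider's output (Thévenin) resistance is R_A‖R_B = 5.936 kΩ.
Fractional drop under load = R_th/(R_th + R_L) = 5.936 / (5.936 + 176) = 0.03263.
So the output falls by 3.26 %.

3.26 %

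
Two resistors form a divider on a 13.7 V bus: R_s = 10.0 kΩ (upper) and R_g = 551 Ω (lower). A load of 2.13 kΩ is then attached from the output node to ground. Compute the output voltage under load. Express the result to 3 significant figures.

V_out ≈ 0.575 V

The load sits in parallel with R_g: R_g‖R_L = (551 × 2130) / (551 + 2130) = 437.8 Ω.
V_out = 13.7 × 437.8 / (10000 + 437.8) = 13.7 × 437.8/10440 = 0.575 V.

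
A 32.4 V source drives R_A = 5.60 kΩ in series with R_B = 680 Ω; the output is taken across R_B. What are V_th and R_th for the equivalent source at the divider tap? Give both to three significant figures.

V_th = 3.51 V, R_th = 606 Ω

V_th is the open-circuit tap voltage: 32.4 × 680/(5600 + 680) = 3.51 V.
With the supply zeroed, R_A and R_B appear in parallel from the tap: R_th = R_A‖R_B = (5600 × 680)/6280 = 606 Ω.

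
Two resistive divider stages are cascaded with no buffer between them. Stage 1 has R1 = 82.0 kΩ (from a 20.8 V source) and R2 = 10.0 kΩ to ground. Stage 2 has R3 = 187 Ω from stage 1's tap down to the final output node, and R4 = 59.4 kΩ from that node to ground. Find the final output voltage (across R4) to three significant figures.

Stage 2 presents R3+R4 = 59590 Ω as a load on stage 1's tap.
Stage 1's lower leg becomes R2‖(R3+R4) = 8563 Ω, so V_mid = 20.8 × 8563/90560 = 1.967 V.
Stage 2 is itself unloaded: V_out = V_mid × R4/(R3+R4) = 1.967 × 59400/59590 = 1.96 V.

V_out ≈ 1.96 V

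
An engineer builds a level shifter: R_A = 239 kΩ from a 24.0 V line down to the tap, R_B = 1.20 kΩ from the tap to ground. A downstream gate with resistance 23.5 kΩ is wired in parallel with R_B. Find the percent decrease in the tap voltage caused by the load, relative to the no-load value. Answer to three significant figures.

The divider's output (Thévenin) resistance is R_A‖R_B = 1.194 kΩ.
Fractional drop under load = R_th/(R_th + R_L) = 1.194 / (1.194 + 23.5) = 0.04835.
So the output falls by 4.84 %.

4.84 %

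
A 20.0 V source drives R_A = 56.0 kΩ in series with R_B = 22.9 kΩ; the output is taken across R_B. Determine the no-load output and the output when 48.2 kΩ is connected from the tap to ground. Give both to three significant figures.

Open-circuit: V = 20.0 × 22.9/(56.0 + 22.9) = 5.80 V.
With the load, R_B becomes R_B‖R_L = 15.52 kΩ, so V = 20.0 × 15.52/71.52 = 4.34 V.

Unloaded: 5.80 V; loaded: 4.34 V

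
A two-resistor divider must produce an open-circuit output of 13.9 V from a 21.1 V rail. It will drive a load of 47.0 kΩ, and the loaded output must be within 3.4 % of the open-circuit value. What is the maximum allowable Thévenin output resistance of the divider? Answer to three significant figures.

R_th ≤ 1.65 kΩ

Loading drop = R_th/(R_th + R_L) ≤ 0.0340, so R_th ≤ R_L · ε/(1−ε) = 47.0 kΩ × 0.0340/0.9660 = 1.65 kΩ.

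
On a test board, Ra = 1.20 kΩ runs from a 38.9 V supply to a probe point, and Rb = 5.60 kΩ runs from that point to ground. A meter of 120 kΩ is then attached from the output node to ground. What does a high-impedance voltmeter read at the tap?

The load sits in parallel with Rb: Rb‖R_L = (5.60 × 120) / (5.60 + 120) = 5.350 kΩ.
V_out = 38.9 × 5.350 / (1.20 + 5.350) = 38.9 × 5.350/6.550 = 31.8 V.

V_out ≈ 31.8 V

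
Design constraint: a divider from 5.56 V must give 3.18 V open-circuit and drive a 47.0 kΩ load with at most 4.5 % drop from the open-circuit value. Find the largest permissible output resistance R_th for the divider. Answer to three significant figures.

R_th ≤ 2.21 kΩ

Loading drop = R_th/(R_th + R_L) ≤ 0.0450, so R_th ≤ R_L · ε/(1−ε) = 47.0 kΩ × 0.0450/0.9550 = 2.21 kΩ.
(Any R1, R2 with R2/(R1+R2) = 0.572 and R1‖R2 ≤ 2.21 kΩ will meet the spec.)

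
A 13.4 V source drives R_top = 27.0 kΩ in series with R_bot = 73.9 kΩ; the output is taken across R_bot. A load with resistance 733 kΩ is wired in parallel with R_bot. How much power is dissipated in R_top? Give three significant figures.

P ≈ 0.547 mW

Total resistance from the source is R_top + (R_bot‖R_L) = 94.13 kΩ, so I = 13.4/94.13 kΩ = 0.1424 mA.
P = I²·R_top = (0.1424 mA)² × 27.0 kΩ = 0.547 mW.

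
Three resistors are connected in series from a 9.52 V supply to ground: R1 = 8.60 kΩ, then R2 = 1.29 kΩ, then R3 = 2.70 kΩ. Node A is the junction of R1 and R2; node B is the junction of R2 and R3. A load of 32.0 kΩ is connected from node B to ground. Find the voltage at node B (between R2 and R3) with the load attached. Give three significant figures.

V ≈ 1.91 V

At node B, R3 is in parallel with the load: R3‖R_L = 2.490 kΩ.
Below node A the resistance is R2 + (R3‖R_L) = 3.780 kΩ, so V_A = 9.52 × 3.780/12.38 = 2.907 V.
Then V_B = V_A × (R3‖R_L)/(R2 + R3‖R_L) = 2.907 × 2.490/3.780 = 1.91 V.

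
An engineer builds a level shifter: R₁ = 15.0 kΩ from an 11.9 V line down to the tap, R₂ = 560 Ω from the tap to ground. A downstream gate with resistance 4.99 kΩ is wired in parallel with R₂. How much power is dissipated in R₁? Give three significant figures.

P ≈ 8.84 mW

Total resistance from the source is R₁ + (R₂‖R_L) = 15500 Ω, so I = 11.9/15500 Ω = 0.7676 mA.
P = I²·R₁ = (0.7676 mA)² × 15.0 kΩ = 8.84 mW.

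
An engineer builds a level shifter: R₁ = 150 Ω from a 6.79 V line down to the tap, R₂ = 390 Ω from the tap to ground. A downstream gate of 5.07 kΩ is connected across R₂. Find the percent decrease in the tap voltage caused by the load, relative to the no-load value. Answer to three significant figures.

2.09 %

The divider's output (Thévenin) resistance is R₁‖R₂ = 108.3 Ω.
Fractional drop under load = R_th/(R_th + R_L) = 108.3 / (108.3 + 5070) = 0.02092.
So the output falls by 2.09 %.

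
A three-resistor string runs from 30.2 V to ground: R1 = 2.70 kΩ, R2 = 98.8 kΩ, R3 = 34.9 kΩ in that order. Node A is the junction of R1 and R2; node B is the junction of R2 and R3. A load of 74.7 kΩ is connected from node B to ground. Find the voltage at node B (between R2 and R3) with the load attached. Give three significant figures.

At node B, R3 is in parallel with the load: R3‖R_L = 23.79 kΩ.
Below node A the resistance is R2 + (R3‖R_L) = 122.6 kΩ, so V_A = 30.2 × 122.6/125.3 = 29.55 V.
Then V_B = V_A × (R3‖R_L)/(R2 + R3‖R_L) = 29.55 × 23.79/122.6 = 5.73 V.

V ≈ 5.73 V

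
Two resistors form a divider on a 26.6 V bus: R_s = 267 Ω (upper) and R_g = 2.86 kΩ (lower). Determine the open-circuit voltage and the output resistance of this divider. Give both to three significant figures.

V_th is the open-circuit tap voltage: 26.6 × 2860/(267 + 2860) = 24.3 V.
With the supply zeroed, R_s and R_g appear in parallel from the tap: R_th = R_s‖R_g = (267 × 2860)/3127 = 244 Ω.

V_th = 24.3 V, R_th = 244 Ω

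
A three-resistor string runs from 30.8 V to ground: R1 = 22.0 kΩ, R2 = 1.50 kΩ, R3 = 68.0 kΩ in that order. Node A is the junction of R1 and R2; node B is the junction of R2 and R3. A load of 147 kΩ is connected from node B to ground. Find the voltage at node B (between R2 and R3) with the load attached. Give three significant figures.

V ≈ 20.5 V

At node B, R3 is in parallel with the load: R3‖R_L = 46.49 kΩ.
Below node A the resistance is R2 + (R3‖R_L) = 47.99 kΩ, so V_A = 30.8 × 47.99/69.99 = 21.12 V.
Then V_B = V_A × (R3‖R_L)/(R2 + R3‖R_L) = 21.12 × 46.49/47.99 = 20.5 V.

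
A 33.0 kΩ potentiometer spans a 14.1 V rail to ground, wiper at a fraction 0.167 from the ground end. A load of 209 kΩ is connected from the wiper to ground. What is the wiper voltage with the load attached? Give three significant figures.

The wiper splits the pot into (1−α)R = 27.49 kΩ above and αR = 5.511 kΩ below.
Lower section ‖ load = 5.369 kΩ.
V_wiper = 14.1 × 5.369/(27.49 + 5.369) = 2.30 V.

V ≈ 2.30 V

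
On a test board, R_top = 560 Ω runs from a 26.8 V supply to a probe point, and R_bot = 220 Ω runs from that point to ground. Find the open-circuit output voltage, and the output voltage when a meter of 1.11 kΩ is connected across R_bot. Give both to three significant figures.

Unloaded: 7.56 V; loaded: 6.62 V

Open-circuit: V = 26.8 × 220/(560 + 220) = 7.56 V.
With the load, R_bot becomes R_bot‖R_L = 183.6 Ω, so V = 26.8 × 183.6/743.6 = 6.62 V.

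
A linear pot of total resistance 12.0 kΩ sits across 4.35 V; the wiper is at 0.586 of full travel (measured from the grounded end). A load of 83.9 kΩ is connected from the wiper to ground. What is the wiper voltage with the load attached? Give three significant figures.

The wiper splits the pot into (1−α)R = 4.968 kΩ above and αR = 7.032 kΩ below.
Lower section ‖ load = 6.488 kΩ.
V_wiper = 4.35 × 6.488/(4.968 + 6.488) = 2.46 V.

V ≈ 2.46 V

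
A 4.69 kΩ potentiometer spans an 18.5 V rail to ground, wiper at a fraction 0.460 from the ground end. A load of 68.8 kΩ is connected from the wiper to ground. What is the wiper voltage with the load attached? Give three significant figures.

The wiper splits the pot into (1−α)R = 2.533 kΩ above and αR = 2.157 kΩ below.
Lower section ‖ load = 2.092 kΩ.
V_wiper = 18.5 × 2.092/(2.533 + 2.092) = 8.37 V.

V ≈ 8.37 V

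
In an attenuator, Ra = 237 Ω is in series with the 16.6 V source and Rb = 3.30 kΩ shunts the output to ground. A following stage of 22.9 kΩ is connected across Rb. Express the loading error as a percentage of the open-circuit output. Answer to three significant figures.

The divider's output (Thévenin) resistance is Ra‖Rb = 221.1 Ω.
Fractional drop under load = R_th/(R_th + R_L) = 221.1 / (221.1 + 22900) = 0.009564.
So the output falls by 0.956 %.

0.956 %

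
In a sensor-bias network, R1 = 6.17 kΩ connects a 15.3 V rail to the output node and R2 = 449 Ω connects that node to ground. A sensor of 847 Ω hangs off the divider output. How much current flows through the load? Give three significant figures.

I_L ≈ 0.820 mA

R2‖R_L = 293.4 Ω; V_out = 15.3 × 293.4/6463 = 0.6946 V.
I_L = V_out / R_L = 0.6946 / 847 Ω = 0.820 mA.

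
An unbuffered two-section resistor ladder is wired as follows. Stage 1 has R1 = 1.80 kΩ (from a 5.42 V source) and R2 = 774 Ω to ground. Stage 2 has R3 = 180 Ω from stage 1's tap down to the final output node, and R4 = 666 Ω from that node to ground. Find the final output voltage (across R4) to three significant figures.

Stage 2 presents R3+R4 = 846.0 Ω as a load on stage 1's tap.
Stage 1's lower leg becomes R2‖(R3+R4) = 404.2 Ω, so V_mid = 5.42 × 404.2/2204 = 0.9939 V.
Stage 2 is itself unloaded: V_out = V_mid × R4/(R3+R4) = 0.9939 × 666/846.0 = 0.782 V.

V_out ≈ 0.782 V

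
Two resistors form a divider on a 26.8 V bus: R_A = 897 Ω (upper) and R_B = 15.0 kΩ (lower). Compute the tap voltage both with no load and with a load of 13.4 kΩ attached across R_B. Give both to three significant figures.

Unloaded: 25.3 V; loaded: 23.8 V

Open-circuit: V = 26.8 × 15000/(897 + 15000) = 25.3 V.
With the load, R_B becomes R_B‖R_L = 7077 Ω, so V = 26.8 × 7077/7974 = 23.8 V.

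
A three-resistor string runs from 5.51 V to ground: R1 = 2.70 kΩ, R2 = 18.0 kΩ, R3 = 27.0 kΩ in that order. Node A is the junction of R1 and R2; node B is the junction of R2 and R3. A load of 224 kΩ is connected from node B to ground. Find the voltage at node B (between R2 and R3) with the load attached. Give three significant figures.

V ≈ 2.96 V

At node B, R3 is in parallel with the load: R3‖R_L = 24.10 kΩ.
Below node A the resistance is R2 + (R3‖R_L) = 42.10 kΩ, so V_A = 5.51 × 42.10/44.80 = 5.178 V.
Then V_B = V_A × (R3‖R_L)/(R2 + R3‖R_L) = 5.178 × 24.10/42.10 = 2.96 V.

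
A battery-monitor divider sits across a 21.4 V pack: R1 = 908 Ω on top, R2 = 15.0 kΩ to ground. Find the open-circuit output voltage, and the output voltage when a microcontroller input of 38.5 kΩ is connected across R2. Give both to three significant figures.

Unloaded: 20.2 V; loaded: 19.7 V

Open-circuit: V = 21.4 × 15000/(908 + 15000) = 20.2 V.
With the load, R2 becomes R2‖R_L = 10790 Ω, so V = 21.4 × 10790/11700 = 19.7 V.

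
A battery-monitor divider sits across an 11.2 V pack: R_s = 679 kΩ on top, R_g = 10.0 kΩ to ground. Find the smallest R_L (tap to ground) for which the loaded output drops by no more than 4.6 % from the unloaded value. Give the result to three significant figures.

R_L(min) ≈ 204 kΩ

Output resistance R_th = R_s‖R_g = (679 × 10.0)/689.0 = 9.855 kΩ.
The fractional drop is R_th/(R_th + R_L); requiring this ≤ 0.0460 gives R_L ≥ R_th(1/0.0460 − 1) = 9.855 × 20.74 = 204 kΩ.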